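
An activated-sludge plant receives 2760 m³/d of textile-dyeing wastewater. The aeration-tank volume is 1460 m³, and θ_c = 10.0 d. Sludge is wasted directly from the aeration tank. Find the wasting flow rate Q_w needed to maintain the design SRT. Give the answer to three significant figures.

With mixed-liquor wasting, θ_c = V/Q_w, so Q_w = V/θ_c = 1460/10.0 = 146.0 m³/d.

Q_w ≈ 146 m³/d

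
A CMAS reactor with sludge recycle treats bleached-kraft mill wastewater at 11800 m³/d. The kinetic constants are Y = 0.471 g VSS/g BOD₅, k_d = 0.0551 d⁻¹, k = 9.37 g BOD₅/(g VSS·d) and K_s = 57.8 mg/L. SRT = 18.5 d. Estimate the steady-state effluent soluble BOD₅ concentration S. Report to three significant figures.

S ≈ 1.47 mg/L

For a completely mixed reactor with recycle the Lawrence–McCarty relation gives S = K_s·(1 + k_d·θ_c) / [θ_c·(Y·k − k_d) − 1] = 57.8 × (1 + 0.0551 × 18.5) / [18.5 × (0.471 × 9.37 − 0.0551) − 1] = 116.7 / 79.63 = 1.466 mg/L.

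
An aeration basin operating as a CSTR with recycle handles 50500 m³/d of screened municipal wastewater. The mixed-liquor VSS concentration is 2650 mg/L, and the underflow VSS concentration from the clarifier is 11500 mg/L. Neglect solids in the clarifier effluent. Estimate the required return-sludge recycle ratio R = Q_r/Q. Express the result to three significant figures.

Mass balance around the secondary clarifier (neglecting effluent solids): R = X / (X_r − X) = 2650 / (11500 − 2650) = 0.2994.

R ≈ 0.299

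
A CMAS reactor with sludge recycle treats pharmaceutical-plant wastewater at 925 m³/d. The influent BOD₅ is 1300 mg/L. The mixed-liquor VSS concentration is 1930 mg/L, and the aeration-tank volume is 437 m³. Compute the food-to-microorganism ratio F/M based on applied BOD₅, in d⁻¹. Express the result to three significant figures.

Food-to-microorganism ratio F/M = Q S₀ / (V X) = 925 × 1300 / (437.0 × 1930) = 1.426 d⁻¹.

F/M ≈ 1.43 d⁻¹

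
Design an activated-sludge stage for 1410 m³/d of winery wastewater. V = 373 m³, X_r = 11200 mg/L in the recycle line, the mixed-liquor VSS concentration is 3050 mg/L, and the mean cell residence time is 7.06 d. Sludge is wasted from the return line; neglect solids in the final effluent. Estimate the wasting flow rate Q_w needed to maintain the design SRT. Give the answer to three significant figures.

Q_w = (V·X)/(θ_c X_r) = 373.0 × 3050 / (7.06 × 11200) = 14.39 m³/d.

Q_w ≈ 14.4 m³/d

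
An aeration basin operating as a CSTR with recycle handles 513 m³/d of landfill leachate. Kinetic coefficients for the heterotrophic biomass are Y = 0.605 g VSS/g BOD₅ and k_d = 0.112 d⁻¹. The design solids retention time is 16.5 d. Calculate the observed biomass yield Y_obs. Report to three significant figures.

Y_obs ≈ 0.212 g VSS/g BOD₅

The observed yield is Y_obs = Y/(1 + k_d·θ_c) = 0.605 / (1 + 0.112 × 16.5) = 0.605 / 2.848 = 0.2124 g VSS per g BOD₅ removed.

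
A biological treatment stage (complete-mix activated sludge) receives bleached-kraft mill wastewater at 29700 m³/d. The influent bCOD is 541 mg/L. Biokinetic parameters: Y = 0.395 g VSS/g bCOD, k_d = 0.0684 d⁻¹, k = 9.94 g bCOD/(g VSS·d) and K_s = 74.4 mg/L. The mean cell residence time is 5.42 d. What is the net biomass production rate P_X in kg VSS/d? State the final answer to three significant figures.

Effluent substrate depends only on kinetics and SRT: S = K_s(1 + k_d θ_c) / [θ_c(Yk − k_d) − 1] = 74.4 × (1 + 0.0684 × 5.42) / [5.42 × (0.395 × 9.94 − 0.0684) − 1] = 102.0 / 19.91 = 5.122 mg/L.
Y_obs = Y / (1 + k_d θ_c) = 0.395 / (1 + 0.0684 × 5.42) = 0.395 / 1.371 = 0.2882.
Mass of bCOD removed per day: Q(S₀ − S) = 29700 × 535.9 g/m³ = 15916 kg/d.
So the net sludge growth is P_X = 0.2882 × 15916 = 4586 kg VSS/d.

P_X ≈ 4590 kg VSS/d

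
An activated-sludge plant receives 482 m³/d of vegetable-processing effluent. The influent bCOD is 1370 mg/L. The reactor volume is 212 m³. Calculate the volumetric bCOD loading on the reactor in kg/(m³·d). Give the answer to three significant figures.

Applied bCOD load per unit volume = Q·S₀/V = (482 × 1370/1000)/212.0 = 3.115 kg bCOD·m⁻³·d⁻¹.

L_v ≈ 3.11 kg bCOD/(m³·d)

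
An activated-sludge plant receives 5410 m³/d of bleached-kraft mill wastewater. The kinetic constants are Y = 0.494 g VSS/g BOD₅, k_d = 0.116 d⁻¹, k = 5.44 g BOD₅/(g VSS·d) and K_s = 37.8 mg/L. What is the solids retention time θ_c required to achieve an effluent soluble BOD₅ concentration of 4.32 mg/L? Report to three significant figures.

Specific growth rate at S = 4.32 mg/L: μ = YkS/(K_s+S) = 0.494·5.44·4.32/(37.8+4.32) = 0.2756 d⁻¹.
1/θ_c = 0.2756 − 0.116 = 0.1596 d⁻¹, so θ_c = 6.265 d.

θ_c ≈ 6.26 d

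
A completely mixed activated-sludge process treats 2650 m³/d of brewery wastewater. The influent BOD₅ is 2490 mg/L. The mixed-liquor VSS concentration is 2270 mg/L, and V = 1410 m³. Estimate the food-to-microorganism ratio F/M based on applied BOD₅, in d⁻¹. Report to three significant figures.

F/M = Q·S₀ / (V·X) = 2650 × 2490 / (1410 × 2270) = 2.062 g BOD₅·(g VSS·d)⁻¹.

F/M ≈ 2.06 d⁻¹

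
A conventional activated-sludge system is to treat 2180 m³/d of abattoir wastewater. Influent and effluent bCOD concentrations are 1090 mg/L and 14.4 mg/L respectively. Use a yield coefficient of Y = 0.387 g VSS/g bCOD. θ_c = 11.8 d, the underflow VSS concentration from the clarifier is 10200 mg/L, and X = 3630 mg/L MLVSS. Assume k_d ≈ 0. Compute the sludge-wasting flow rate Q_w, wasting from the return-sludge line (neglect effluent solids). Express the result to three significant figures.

V·X = Y·Q·ΔS·θ_c gives V = 0.387 × 2180 × (1090 − 14.4) × 11.8 / 3630 = 2950 m³.
Wasting from the return line (neglecting effluent solids): Q_w = V·X / (θ_c·X_r) = 2950 × 3630 / (11.8 × 10200) = 88.96 m³/d.

Q_w ≈ 89.0 m³/d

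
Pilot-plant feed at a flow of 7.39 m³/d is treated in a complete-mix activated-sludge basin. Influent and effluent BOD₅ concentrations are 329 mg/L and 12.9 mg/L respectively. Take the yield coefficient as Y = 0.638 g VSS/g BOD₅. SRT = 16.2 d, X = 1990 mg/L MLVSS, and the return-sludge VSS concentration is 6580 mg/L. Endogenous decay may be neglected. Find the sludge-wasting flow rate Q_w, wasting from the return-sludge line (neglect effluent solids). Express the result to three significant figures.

Biomass mass balance (decay neglected): V·X = Y·Q·(S₀ − S)·θ_c, so V = 0.638 × 7.39 × (329 − 12.9) × 16.2 / 1990 = 12.13 m³.
θ_c = V·X/(Q_w·X_r) when wasting from the recycle, so Q_w = V·X/(θ_c·X_r) = 12.13 × 1990 / (16.2 × 6580) = 0.2265 m³/d.

Q_w ≈ 0.226 m³/d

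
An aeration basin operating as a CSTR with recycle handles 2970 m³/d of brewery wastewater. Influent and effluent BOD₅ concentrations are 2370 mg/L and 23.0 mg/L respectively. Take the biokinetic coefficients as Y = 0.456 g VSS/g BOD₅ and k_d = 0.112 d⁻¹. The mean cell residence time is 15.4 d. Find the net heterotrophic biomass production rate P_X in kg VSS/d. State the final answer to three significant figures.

Y_obs = Y / (1 + k_d θ_c) = 0.456 / (1 + 0.112 × 15.4) = 0.456 / 2.725 = 0.1674.
Substrate removed = Q·(S₀ − S) = 2970 m³/d × (2370 − 23.0) g/m³ = 6.97×10^6 g/d = 6971 kg/d.
So the net sludge growth is P_X = 0.1674 × 6971 = 1167 kg VSS/d.

P_X ≈ 1170 kg VSS/d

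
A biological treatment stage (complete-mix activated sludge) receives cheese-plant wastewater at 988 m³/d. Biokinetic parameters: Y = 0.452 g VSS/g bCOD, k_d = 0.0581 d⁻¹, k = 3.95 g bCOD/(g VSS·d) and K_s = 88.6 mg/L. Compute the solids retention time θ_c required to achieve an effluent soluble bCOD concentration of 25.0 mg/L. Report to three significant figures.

Specific growth rate at S = 25.0 mg/L: μ = YkS/(K_s+S) = 0.452·3.95·25.0/(88.6+25.0) = 0.3929 d⁻¹.
θ_c = 1/(μ − k_d) = 1/(0.3929 − 0.0581) = 1/0.3348 = 2.987 d.

θ_c ≈ 2.99 d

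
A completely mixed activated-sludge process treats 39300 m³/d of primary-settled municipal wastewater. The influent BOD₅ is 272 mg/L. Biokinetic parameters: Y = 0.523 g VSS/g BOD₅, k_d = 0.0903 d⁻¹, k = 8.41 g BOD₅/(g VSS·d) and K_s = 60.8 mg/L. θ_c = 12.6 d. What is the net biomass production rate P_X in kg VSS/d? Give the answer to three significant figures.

For a completely mixed reactor with recycle the Lawrence–McCarty relation gives S = K_s·(1 + k_d·θ_c) / [θ_c·(Y·k − k_d) − 1] = 60.8 × (1 + 0.0903 × 12.6) / [12.6 × (0.523 × 8.41 − 0.0903) − 1] = 130.0 / 53.28 = 2.439 mg/L.
The observed yield is Y_obs = Y/(1 + k_d·θ_c) = 0.523 / (1 + 0.0903 × 12.6) = 0.523 / 2.138 = 0.2446 g VSS per g BOD₅ removed.
Q·(S₀ − S) = 39300 × (272 − 2.44) × 10⁻³ = 10594 kg/d removed.
So the net sludge growth is P_X = 0.2446 × 10594 = 2592 kg VSS/d.

P_X ≈ 2590 kg VSS/d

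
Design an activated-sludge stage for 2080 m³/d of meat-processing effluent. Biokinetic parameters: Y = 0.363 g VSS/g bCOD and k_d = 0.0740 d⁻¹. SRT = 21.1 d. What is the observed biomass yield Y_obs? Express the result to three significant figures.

Y_obs ≈ 0.142 g VSS/g bCOD

Correct the yield for decay: Y_obs = Y/(1 + k_d θ_c) = 0.363 / (1 + 0.0740 × 21.1) = 0.363 / 2.561 = 0.1417.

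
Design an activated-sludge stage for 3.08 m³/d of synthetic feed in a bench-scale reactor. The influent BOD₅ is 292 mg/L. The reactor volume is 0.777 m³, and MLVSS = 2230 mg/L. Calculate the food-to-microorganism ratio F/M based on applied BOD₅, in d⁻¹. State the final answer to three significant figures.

F/M ≈ 0.519 d⁻¹

Food-to-microorganism ratio F/M = Q S₀ / (V X) = 3.08 × 292 / (0.7770 × 2230) = 0.5190 d⁻¹.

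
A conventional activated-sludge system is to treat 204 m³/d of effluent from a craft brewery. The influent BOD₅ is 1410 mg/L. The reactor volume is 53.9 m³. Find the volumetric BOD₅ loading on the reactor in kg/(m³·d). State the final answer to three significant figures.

L_v = Q S₀ / V = 204 × 1410 × 10⁻³ / 53.90 = 5.337 kg/(m³·d).

L_v ≈ 5.34 kg BOD₅/(m³·d)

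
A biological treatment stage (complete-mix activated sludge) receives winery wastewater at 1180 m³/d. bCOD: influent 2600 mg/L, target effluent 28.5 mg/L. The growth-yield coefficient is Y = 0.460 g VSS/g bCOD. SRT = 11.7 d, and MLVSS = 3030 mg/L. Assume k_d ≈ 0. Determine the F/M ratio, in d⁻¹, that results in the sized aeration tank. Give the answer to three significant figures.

Biomass mass balance (decay neglected): V·X = Y·Q·(S₀ − S)·θ_c, so V = 0.460 × 1180 × (2600 − 28.5) × 11.7 / 3030 = 5390 m³.
Food-to-microorganism ratio F/M = Q S₀ / (V X) = 1180 × 2600 / (5390 × 3030) = 0.1879 d⁻¹.

F/M ≈ 0.188 d⁻¹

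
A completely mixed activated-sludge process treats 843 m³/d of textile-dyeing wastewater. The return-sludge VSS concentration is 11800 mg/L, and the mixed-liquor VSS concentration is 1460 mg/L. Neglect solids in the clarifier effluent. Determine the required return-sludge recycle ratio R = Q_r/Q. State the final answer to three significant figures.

R = Q_r/Q = X/(X_r − X) = 1460 / (11800 − 1460) = 0.1412.

R ≈ 0.141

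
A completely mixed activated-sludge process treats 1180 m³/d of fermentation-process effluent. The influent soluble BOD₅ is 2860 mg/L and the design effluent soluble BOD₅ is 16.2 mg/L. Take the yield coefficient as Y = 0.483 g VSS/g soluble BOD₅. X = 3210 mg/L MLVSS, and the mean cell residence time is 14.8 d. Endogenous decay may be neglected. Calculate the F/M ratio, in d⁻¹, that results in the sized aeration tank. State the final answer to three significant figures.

With k_d = 0 the design equation reduces to V = Y Q (S₀−S) θ_c / X = 0.483 × 1180 × (2860 − 16.2) × 14.8 / 3210 = 7473 m³.
F/M = applied load / biomass = Q·S₀/(V·X) = 1180 × 2860 / (7473 × 3210) = 0.1407 d⁻¹.

F/M ≈ 0.141 d⁻¹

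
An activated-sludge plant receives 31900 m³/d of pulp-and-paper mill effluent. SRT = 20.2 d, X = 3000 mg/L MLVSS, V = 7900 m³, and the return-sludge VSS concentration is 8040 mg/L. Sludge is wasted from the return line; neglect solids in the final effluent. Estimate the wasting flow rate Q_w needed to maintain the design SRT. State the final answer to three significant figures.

Q_w ≈ 146 m³/d

Q_w = (V·X)/(θ_c X_r) = 7900 × 3000 / (20.2 × 8040) = 145.9 m³/d.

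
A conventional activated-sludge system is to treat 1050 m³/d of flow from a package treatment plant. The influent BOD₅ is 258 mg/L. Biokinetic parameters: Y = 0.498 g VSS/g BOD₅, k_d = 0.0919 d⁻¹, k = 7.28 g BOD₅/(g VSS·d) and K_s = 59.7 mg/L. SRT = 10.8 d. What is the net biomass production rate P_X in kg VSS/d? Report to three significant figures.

Effluent substrate depends only on kinetics and SRT: S = K_s(1 + k_d θ_c) / [θ_c(Yk − k_d) − 1] = 59.7 × (1 + 0.0919 × 10.8) / [10.8 × (0.498 × 7.28 − 0.0919) − 1] = 119.0 / 37.16 = 3.201 mg/L.
Correct the yield for decay: Y_obs = Y/(1 + k_d θ_c) = 0.498 / (1 + 0.0919 × 10.8) = 0.498 / 1.993 = 0.2499.
Substrate removed = Q·(S₀ − S) = 1050 m³/d × (258 − 3.20) g/m³ = 2.68×10^5 g/d = 267.5 kg/d.
Biomass produced: P_X = Y_obs·Q·ΔS = 0.2499 × 267.5 ≈ 66.87 kg VSS/d.

P_X ≈ 66.9 kg VSS/d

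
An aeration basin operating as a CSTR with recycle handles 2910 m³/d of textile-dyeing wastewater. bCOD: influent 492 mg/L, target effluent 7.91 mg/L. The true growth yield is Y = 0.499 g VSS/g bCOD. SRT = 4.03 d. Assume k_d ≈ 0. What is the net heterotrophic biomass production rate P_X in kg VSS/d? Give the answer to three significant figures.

P_X ≈ 703 kg VSS/d

Since k_d ≈ 0, Y_obs = Y = 0.499 g VSS/g bCOD.
Substrate removed = Q·(S₀ − S) = 2910 m³/d × (492 − 7.91) g/m³ = 1.41×10^6 g/d = 1409 kg/d.
Biomass produced: P_X = Y_obs·Q·ΔS = 0.4990 × 1409 ≈ 702.9 kg VSS/d.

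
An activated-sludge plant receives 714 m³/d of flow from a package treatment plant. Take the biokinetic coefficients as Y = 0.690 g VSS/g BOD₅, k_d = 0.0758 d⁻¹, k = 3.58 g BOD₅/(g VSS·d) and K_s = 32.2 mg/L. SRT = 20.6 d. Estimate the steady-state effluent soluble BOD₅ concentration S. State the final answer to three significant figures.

S ≈ 1.71 mg/L

Effluent substrate depends only on kinetics and SRT: S = K_s(1 + k_d θ_c) / [θ_c(Yk − k_d) − 1] = 32.2 × (1 + 0.0758 × 20.6) / [20.6 × (0.690 × 3.58 − 0.0758) − 1] = 82.48 / 48.32 = 1.707 mg/L.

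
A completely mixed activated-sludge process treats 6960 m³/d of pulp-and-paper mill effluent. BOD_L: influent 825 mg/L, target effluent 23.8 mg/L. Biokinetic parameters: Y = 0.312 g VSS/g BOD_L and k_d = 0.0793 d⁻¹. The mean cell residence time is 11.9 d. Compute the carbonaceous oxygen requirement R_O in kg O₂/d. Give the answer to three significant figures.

Correct the yield for decay: Y_obs = Y/(1 + k_d θ_c) = 0.312 / (1 + 0.0793 × 11.9) = 0.312 / 1.944 = 0.1605.
Substrate removed = Q·(S₀ − S) = 6960 m³/d × (825 − 23.8) g/m³ = 5.58×10^6 g/d = 5576 kg/d.
P_X = Y_obs·Q·(S₀ − S) = 0.1605 × 5576 = 895.1 kg VSS/d.
Carbonaceous O₂ demand = substrate oxidised − cell-mass equivalent = 5576 − 1.42 × 895.1 = 4305 kg O₂/d.

R_O ≈ 4310 kg O₂/d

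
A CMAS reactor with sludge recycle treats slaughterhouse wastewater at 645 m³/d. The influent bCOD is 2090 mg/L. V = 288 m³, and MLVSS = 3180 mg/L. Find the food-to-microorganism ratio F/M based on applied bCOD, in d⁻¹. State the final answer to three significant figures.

Food-to-microorganism ratio F/M = Q S₀ / (V X) = 645 × 2090 / (288.0 × 3180) = 1.472 d⁻¹.

F/M ≈ 1.47 d⁻¹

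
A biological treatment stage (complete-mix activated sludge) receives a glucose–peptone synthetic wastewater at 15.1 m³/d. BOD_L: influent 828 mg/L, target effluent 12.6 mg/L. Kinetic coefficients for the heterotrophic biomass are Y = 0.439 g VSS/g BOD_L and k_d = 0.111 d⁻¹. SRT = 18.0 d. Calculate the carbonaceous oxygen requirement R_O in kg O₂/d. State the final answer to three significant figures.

The observed yield is Y_obs = Y/(1 + k_d·θ_c) = 0.439 / (1 + 0.111 × 18.0) = 0.439 / 2.998 = 0.1464 g VSS per g BOD_L removed.
Q·(S₀ − S) = 15.1 × (828 − 12.6) × 10⁻³ = 12.31 kg/d removed.
Net sludge production P_X = 0.1464 × 12.31 = 1.803 kg VSS/d.
R_O = Q·ΔS − 1.42 P_X = 12.31 − 2.560 = 9.752 kg O₂/d.

R_O ≈ 9.75 kg O₂/d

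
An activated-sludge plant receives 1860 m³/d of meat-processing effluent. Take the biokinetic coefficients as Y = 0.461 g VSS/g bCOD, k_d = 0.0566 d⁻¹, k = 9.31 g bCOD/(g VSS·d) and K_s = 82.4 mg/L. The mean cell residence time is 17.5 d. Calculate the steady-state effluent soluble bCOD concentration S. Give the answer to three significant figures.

Effluent substrate depends only on kinetics and SRT: S = K_s(1 + k_d θ_c) / [θ_c(Yk − k_d) − 1] = 82.4 × (1 + 0.0566 × 17.5) / [17.5 × (0.461 × 9.31 − 0.0566) − 1] = 164.0 / 73.12 = 2.243 mg/L.

S ≈ 2.24 mg/L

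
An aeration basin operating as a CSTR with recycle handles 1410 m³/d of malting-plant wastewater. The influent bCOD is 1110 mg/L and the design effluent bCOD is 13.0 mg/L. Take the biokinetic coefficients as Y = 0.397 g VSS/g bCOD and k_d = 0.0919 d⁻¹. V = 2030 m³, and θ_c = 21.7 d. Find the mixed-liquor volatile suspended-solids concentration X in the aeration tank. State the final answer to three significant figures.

Solving the biomass balance for X: X = Y Q (S₀−S) θ_c / [V (1+k_d θ_c)] = 0.397 × 1410 × (1110 − 13.0) × 21.7 / [2030 × (1 + 0.0919 × 21.7)] = 2192 mg/L.

X ≈ 2190 mg/L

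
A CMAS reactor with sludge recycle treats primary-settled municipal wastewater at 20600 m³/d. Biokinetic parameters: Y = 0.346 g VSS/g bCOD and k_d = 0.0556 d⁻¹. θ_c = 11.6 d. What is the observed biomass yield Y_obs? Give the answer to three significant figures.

Y_obs ≈ 0.210 g VSS/g bCOD

Y_obs = Y / (1 + k_d θ_c) = 0.346 / (1 + 0.0556 × 11.6) = 0.346 / 1.645 = 0.2103.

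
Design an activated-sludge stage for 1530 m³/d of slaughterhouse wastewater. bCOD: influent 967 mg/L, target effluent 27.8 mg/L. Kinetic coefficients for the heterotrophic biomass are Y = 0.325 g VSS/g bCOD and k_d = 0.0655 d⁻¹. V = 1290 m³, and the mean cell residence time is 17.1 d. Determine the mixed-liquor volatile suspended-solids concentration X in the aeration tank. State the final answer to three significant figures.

X ≈ 2920 mg/L

Solving the biomass balance for X: X = Y Q (S₀−S) θ_c / [V (1+k_d θ_c)] = 0.325 × 1530 × (967 − 27.8) × 17.1 / [1290 × (1 + 0.0655 × 17.1)] = 2920 mg/L.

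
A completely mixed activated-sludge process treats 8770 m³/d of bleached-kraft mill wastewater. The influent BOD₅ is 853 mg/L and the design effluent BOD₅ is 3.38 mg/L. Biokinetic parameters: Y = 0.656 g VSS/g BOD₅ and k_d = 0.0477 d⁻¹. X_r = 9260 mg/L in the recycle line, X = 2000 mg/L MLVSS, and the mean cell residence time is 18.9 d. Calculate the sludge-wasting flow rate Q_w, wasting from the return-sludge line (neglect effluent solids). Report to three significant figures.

Steady-state biomass mass balance: V·X·(1 + k_d·θ_c) = Y·Q·(S₀ − S)·θ_c, so V = 0.656 × 8770 × (853 − 3.38) × 18.9 / [2000 × (1 + 0.0477 × 18.9)] = 9.24×10^7 / 3803 = 24292 m³.
Wasting from the return line (neglecting effluent solids): Q_w = V·X / (θ_c·X_r) = 24292 × 2000 / (18.9 × 9260) = 277.6 m³/d.

Q_w ≈ 278 m³/d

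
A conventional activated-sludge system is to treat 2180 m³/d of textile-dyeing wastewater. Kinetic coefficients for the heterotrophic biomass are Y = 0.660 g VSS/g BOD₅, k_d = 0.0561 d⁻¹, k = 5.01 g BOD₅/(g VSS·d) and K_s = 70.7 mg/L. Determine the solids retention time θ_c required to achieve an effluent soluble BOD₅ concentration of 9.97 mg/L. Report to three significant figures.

θ_c ≈ 2.84 d

From 1/θ_c = Y·k·S/(K_s + S) − k_d: Y·k·S/(K_s+S) = 0.660 × 5.01 × 9.97 / (70.7 + 9.97) = 0.4087 d⁻¹.
1/θ_c = 0.4087 − 0.0561 = 0.3526 d⁻¹, so θ_c = 2.836 d.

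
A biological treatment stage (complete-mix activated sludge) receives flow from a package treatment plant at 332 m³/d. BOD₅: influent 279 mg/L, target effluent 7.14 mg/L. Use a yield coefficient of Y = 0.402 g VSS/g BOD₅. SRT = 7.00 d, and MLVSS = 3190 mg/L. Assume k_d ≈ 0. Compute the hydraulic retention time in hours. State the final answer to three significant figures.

V·X = Y·Q·ΔS·θ_c gives V = 0.402 × 332 × (279 − 7.14) × 7.00 / 3190 = 79.62 m³.
Hydraulic retention time τ = V/Q = 79.62 / 332 = 0.2398 d = 5.756 h.

τ ≈ 5.76 h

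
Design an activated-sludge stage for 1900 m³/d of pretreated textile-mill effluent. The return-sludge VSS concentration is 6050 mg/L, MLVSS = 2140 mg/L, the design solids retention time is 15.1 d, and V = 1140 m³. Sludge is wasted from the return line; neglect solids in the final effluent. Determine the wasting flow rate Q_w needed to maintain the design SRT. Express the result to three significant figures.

Q_w ≈ 26.7 m³/d

θ_c = V·X/(Q_w·X_r) when wasting from the recycle, so Q_w = V·X/(θ_c·X_r) = 1140 × 2140 / (15.1 × 6050) = 26.70 m³/d.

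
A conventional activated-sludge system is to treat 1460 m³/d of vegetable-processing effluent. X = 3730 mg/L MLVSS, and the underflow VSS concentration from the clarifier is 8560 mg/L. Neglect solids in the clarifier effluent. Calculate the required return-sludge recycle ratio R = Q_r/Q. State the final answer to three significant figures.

R ≈ 0.772

Solids balance on the clarifier gives (1+R)X = R·X_r, so R = X/(X_r − X) = 3730 / (8560 − 3730) = 0.7723.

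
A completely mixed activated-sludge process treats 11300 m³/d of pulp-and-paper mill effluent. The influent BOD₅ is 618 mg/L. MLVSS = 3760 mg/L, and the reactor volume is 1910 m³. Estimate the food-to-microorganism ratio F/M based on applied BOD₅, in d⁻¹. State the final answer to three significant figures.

F/M ≈ 0.972 d⁻¹

F/M = Q·S₀ / (V·X) = 11300 × 618 / (1910 × 3760) = 0.9724 g BOD₅·(g VSS·d)⁻¹.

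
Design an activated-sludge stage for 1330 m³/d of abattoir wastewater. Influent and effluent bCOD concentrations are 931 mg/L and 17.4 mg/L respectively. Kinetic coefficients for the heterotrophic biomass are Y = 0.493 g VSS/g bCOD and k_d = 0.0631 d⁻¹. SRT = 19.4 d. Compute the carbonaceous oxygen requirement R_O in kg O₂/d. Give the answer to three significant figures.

Y_obs = Y / (1 + k_d θ_c) = 0.493 / (1 + 0.0631 × 19.4) = 0.493 / 2.224 = 0.2217.
ΔS = 931 − 17.4 = 913.6 mg/L, so the substrate removal rate is 1330 × 913.6/1000 = 1215 kg bCOD/d.
P_X = Y_obs·Q·(S₀ − S) = 0.2217 × 1215 = 269.3 kg VSS/d.
R_O = Q·(S₀ − S) − 1.42·P_X = 1215 − 1.42 × 269.3 = 832.6 kg O₂/d.

R_O ≈ 833 kg O₂/d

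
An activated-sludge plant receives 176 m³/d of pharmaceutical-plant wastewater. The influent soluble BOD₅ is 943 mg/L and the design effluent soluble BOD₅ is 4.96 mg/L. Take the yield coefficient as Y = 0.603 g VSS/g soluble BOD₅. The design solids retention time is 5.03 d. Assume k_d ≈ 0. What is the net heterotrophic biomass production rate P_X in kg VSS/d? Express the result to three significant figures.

P_X ≈ 99.6 kg VSS/d

No decay correction is needed, so Y_obs = Y = 0.603.
Substrate removed = Q·(S₀ − S) = 176 m³/d × (943 − 4.96) g/m³ = 1.65×10^5 g/d = 165.1 kg/d.
So the net sludge growth is P_X = 0.6030 × 165.1 = 99.55 kg VSS/d.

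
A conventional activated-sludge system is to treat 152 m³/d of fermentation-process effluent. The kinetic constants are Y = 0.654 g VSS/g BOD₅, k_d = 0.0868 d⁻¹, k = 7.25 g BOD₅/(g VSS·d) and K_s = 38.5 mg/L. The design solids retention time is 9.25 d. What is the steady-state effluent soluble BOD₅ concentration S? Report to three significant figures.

S ≈ 1.65 mg/L

Effluent substrate depends only on kinetics and SRT: S = K_s(1 + k_d θ_c) / [θ_c(Yk − k_d) − 1] = 38.5 × (1 + 0.0868 × 9.25) / [9.25 × (0.654 × 7.25 − 0.0868) − 1] = 69.41 / 42.06 = 1.650 mg/L.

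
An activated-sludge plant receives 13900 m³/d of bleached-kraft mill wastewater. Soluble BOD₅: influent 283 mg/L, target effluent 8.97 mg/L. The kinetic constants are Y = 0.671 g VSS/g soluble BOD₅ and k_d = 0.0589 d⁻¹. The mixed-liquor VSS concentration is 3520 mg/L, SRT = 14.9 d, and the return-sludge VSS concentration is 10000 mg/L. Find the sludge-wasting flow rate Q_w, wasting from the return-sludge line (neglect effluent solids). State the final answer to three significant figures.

Steady-state biomass mass balance: V·X·(1 + k_d·θ_c) = Y·Q·(S₀ − S)·θ_c, so V = 0.671 × 13900 × (283 − 8.97) × 14.9 / [3520 × (1 + 0.0589 × 14.9)] = 3.81×10^7 / 6609 = 5762 m³.
θ_c = V·X/(Q_w·X_r) when wasting from the recycle, so Q_w = V·X/(θ_c·X_r) = 5762 × 3520 / (14.9 × 10000) = 136.1 m³/d.

Q_w ≈ 136 m³/d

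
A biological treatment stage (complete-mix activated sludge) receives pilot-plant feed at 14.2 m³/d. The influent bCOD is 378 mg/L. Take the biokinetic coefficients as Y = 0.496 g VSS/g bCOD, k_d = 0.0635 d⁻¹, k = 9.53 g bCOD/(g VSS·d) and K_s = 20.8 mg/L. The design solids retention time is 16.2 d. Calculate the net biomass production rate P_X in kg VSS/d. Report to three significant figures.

P_X ≈ 1.31 kg VSS/d

From the Monod/SRT balance for a CMAS, S = K_s·(1+k_d θ_c)/[θ_c·(Y k − k_d) − 1] = 20.8 × (1 + 0.0635 × 16.2) / [16.2 × (0.496 × 9.53 − 0.0635) − 1] = 42.20 / 74.55 = 0.5660 mg/L.
The observed yield is Y_obs = Y/(1 + k_d·θ_c) = 0.496 / (1 + 0.0635 × 16.2) = 0.496 / 2.029 = 0.2445 g VSS per g bCOD removed.
ΔS = 378 − 0.566 = 377.4 mg/L, so the substrate removal rate is 14.2 × 377.4/1000 = 5.360 kg bCOD/d.
P_X = Y_obs · Q(S₀ − S) = 0.2445 × 5.360 = 1.310 kg VSS/d.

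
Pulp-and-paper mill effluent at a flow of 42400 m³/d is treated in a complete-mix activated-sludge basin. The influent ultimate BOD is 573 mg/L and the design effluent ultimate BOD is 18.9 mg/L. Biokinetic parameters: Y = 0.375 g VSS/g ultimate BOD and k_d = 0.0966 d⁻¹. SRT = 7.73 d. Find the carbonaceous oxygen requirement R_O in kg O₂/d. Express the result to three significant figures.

Correct the yield for decay: Y_obs = Y/(1 + k_d θ_c) = 0.375 / (1 + 0.0966 × 7.73) = 0.375 / 1.747 = 0.2147.
Substrate removed = Q·(S₀ − S) = 42400 m³/d × (573 − 18.9) g/m³ = 2.35×10^7 g/d = 23494 kg/d.
Biomass synthesised: P_X = Y_obs × 23494 = 5044 kg VSS/d.
R_O = Q·(S₀ − S) − 1.42·P_X = 23494 − 1.42 × 5044 = 16332 kg O₂/d.

R_O ≈ 16300 kg O₂/d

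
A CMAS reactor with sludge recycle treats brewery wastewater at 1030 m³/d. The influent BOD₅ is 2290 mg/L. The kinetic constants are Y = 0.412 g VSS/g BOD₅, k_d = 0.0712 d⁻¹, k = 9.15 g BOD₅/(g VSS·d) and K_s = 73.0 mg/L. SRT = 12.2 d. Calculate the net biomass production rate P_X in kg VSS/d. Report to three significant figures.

P_X ≈ 519 kg VSS/d

Effluent substrate depends only on kinetics and SRT: S = K_s(1 + k_d θ_c) / [θ_c(Yk − k_d) − 1] = 73.0 × (1 + 0.0712 × 12.2) / [12.2 × (0.412 × 9.15 − 0.0712) − 1] = 136.4 / 44.12 = 3.092 mg/L.
Y_obs = Y / (1 + k_d θ_c) = 0.412 / (1 + 0.0712 × 12.2) = 0.412 / 1.869 = 0.2205.
ΔS = 2290 − 3.09 = 2287 mg/L, so the substrate removal rate is 1030 × 2287/1000 = 2356 kg BOD₅/d.
Biomass produced: P_X = Y_obs·Q·ΔS = 0.2205 × 2356 ≈ 519.3 kg VSS/d.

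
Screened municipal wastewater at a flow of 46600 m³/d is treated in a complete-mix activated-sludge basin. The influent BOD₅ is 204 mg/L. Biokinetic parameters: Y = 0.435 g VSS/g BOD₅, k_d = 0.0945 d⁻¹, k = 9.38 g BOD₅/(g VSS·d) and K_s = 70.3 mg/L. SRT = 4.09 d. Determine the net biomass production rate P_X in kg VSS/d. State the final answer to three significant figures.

P_X ≈ 2890 kg VSS/d

For a completely mixed reactor with recycle the Lawrence–McCarty relation gives S = K_s·(1 + k_d·θ_c) / [θ_c·(Y·k − k_d) − 1] = 70.3 × (1 + 0.0945 × 4.09) / [4.09 × (0.435 × 9.38 − 0.0945) − 1] = 97.47 / 15.30 = 6.370 mg/L.
Observed yield with endogenous decay: Y_obs = Y / (1 + k_d·θ_c) = 0.435 / (1 + 0.0945 × 4.09) = 0.435 / 1.387 = 0.3137 g VSS/g BOD₅.
Mass of BOD₅ removed per day: Q(S₀ − S) = 46600 × 197.6 g/m³ = 9210 kg/d.
Net biomass production P_X = Y_obs × Q·(S₀ − S) = 0.3137 × 9210 = 2889 kg VSS/d.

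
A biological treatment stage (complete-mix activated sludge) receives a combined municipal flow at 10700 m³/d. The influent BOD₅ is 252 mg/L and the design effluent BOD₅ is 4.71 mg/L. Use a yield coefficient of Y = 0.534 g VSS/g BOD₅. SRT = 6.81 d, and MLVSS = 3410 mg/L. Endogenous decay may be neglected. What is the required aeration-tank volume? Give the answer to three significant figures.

With k_d = 0 the design equation reduces to V = Y Q (S₀−S) θ_c / X = 0.534 × 10700 × (252 − 4.71) × 6.81 / 3410 = 2822 m³.

V ≈ 2820 m³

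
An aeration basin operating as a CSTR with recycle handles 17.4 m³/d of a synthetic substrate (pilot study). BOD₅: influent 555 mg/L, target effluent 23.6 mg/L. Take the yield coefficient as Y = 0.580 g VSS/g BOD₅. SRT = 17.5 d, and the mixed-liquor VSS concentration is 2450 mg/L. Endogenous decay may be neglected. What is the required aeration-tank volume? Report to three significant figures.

Biomass mass balance (decay neglected): V·X = Y·Q·(S₀ − S)·θ_c, so V = 0.580 × 17.4 × (555 − 23.6) × 17.5 / 2450 = 38.31 m³.

V ≈ 38.3 m³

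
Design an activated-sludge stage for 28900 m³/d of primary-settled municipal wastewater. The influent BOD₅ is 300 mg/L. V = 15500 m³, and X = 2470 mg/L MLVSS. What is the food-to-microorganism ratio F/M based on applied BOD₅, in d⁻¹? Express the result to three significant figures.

F/M = Q·S₀ / (V·X) = 28900 × 300 / (15500 × 2470) = 0.2265 g BOD₅·(g VSS·d)⁻¹.

F/M ≈ 0.226 d⁻¹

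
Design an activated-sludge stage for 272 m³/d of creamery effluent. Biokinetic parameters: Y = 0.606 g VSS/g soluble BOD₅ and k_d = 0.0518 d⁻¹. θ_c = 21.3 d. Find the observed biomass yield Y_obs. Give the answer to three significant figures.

Y_obs = Y / (1 + k_d θ_c) = 0.606 / (1 + 0.0518 × 21.3) = 0.606 / 2.103 = 0.2881.

Y_obs ≈ 0.288 g VSS/g soluble BOD₅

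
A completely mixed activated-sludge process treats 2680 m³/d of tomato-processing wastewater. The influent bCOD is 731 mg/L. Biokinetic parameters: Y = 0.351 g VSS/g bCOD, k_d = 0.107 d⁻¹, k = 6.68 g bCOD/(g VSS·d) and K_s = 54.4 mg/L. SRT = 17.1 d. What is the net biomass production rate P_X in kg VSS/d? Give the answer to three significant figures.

Effluent substrate depends only on kinetics and SRT: S = K_s(1 + k_d θ_c) / [θ_c(Yk − k_d) − 1] = 54.4 × (1 + 0.107 × 17.1) / [17.1 × (0.351 × 6.68 − 0.107) − 1] = 153.9 / 37.26 = 4.131 mg/L.
Y_obs = Y / (1 + k_d θ_c) = 0.351 / (1 + 0.107 × 17.1) = 0.351 / 2.830 = 0.1240.
Mass of bCOD removed per day: Q(S₀ − S) = 2680 × 726.9 g/m³ = 1948 kg/d.
P_X = Y_obs · Q(S₀ − S) = 0.1240 × 1948 = 241.6 kg VSS/d.

P_X ≈ 242 kg VSS/d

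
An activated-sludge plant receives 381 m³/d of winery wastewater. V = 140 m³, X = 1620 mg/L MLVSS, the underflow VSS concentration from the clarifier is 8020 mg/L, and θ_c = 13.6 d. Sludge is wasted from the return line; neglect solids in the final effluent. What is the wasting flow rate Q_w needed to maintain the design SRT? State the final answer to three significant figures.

Q_w ≈ 2.08 m³/d

θ_c = V·X/(Q_w·X_r) when wasting from the recycle, so Q_w = V·X/(θ_c·X_r) = 140.0 × 1620 / (13.6 × 8020) = 2.079 m³/d.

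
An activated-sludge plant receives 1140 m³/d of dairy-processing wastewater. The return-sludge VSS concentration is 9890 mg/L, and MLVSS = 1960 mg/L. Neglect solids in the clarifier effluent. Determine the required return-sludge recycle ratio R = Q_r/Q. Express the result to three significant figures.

R = Q_r/Q = X/(X_r − X) = 1960 / (9890 − 1960) = 0.2472.

R ≈ 0.247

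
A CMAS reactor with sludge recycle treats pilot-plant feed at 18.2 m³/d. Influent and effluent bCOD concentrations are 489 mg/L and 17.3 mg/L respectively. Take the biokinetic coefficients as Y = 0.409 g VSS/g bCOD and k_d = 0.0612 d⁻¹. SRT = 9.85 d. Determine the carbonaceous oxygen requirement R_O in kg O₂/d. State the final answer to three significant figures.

Correct the yield for decay: Y_obs = Y/(1 + k_d θ_c) = 0.409 / (1 + 0.0612 × 9.85) = 0.409 / 1.603 = 0.2552.
Q·(S₀ − S) = 18.2 × (489 − 17.3) × 10⁻³ = 8.585 kg/d removed.
Net sludge production P_X = 0.2552 × 8.585 = 2.191 kg VSS/d.
R_O = Q·(S₀ − S) − 1.42·P_X = 8.585 − 1.42 × 2.191 = 5.474 kg O₂/d.

R_O ≈ 5.47 kg O₂/d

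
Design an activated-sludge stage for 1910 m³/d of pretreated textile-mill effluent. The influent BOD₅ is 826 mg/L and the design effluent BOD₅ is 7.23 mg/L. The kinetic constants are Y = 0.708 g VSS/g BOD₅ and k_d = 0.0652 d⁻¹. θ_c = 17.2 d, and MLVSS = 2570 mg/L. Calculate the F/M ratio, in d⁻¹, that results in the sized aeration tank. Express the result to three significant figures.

F/M ≈ 0.176 d⁻¹

From the SRT design equation V = Y Q (S₀−S) θ_c / [X (1 + k_d θ_c)] = 0.708 × 1910 × (826 − 7.23) × 17.2 / [2570 × (1 + 0.0652 × 17.2)] = 1.9×10^7 / 5452 = 3493 m³.
Food-to-microorganism ratio F/M = Q S₀ / (V X) = 1910 × 826 / (3493 × 2570) = 0.1757 d⁻¹.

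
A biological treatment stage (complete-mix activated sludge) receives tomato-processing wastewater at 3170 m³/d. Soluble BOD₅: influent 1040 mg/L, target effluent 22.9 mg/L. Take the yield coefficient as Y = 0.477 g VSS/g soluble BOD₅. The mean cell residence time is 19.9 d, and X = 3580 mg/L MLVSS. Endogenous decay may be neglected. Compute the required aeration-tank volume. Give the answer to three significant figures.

V·X = Y·Q·ΔS·θ_c gives V = 0.477 × 3170 × (1040 − 22.9) × 19.9 / 3580 = 8549 m³.

V ≈ 8550 m³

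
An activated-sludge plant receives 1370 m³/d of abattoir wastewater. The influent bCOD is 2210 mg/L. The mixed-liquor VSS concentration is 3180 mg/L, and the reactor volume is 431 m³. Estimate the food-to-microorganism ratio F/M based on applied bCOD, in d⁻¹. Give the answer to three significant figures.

F/M = Q·S₀ / (V·X) = 1370 × 2210 / (431.0 × 3180) = 2.209 g bCOD·(g VSS·d)⁻¹.

F/M ≈ 2.21 d⁻¹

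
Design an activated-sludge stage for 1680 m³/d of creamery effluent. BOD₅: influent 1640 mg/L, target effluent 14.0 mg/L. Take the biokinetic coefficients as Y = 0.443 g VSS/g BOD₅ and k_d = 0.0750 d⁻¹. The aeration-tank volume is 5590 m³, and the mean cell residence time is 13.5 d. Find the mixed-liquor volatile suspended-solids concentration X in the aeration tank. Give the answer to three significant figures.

Solving the biomass balance for X: X = Y Q (S₀−S) θ_c / [V (1+k_d θ_c)] = 0.443 × 1680 × (1640 − 14.0) × 13.5 / [5590 × (1 + 0.0750 × 13.5)] = 1452 mg/L.

X ≈ 1450 mg/L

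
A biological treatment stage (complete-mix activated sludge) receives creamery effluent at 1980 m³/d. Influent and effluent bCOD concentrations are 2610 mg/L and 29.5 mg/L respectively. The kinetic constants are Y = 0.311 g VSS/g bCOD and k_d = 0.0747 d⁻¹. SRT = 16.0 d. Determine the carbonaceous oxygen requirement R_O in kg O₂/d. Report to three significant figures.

Correct the yield for decay: Y_obs = Y/(1 + k_d θ_c) = 0.311 / (1 + 0.0747 × 16.0) = 0.311 / 2.195 = 0.1417.
Substrate removed = Q·(S₀ − S) = 1980 m³/d × (2610 − 29.5) g/m³ = 5.11×10^6 g/d = 5109 kg/d.
Biomass synthesised: P_X = Y_obs × 5109 = 723.9 kg VSS/d.
Carbonaceous O₂ demand = substrate oxidised − cell-mass equivalent = 5109 − 1.42 × 723.9 = 4082 kg O₂/d.

R_O ≈ 4080 kg O₂/d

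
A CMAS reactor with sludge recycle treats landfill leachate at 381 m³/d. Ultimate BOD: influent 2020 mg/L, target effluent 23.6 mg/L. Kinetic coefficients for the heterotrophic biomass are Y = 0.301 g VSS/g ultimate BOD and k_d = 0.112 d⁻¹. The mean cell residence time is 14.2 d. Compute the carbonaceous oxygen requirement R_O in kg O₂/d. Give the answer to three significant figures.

The observed yield is Y_obs = Y/(1 + k_d·θ_c) = 0.301 / (1 + 0.112 × 14.2) = 0.301 / 2.590 = 0.1162 g VSS per g ultimate BOD removed.
Mass of ultimate BOD removed per day: Q(S₀ − S) = 381 × 1996 g/m³ = 760.6 kg/d.
Net sludge production P_X = 0.1162 × 760.6 = 88.38 kg VSS/d.
Carbonaceous O₂ demand = substrate oxidised − cell-mass equivalent = 760.6 − 1.42 × 88.38 = 635.1 kg O₂/d.

R_O ≈ 635 kg O₂/d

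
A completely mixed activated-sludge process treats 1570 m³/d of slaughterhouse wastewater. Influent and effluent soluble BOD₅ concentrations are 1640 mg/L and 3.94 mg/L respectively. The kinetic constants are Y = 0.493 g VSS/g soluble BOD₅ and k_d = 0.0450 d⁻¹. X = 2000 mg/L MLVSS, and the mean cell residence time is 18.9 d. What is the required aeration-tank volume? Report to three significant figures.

Rearranging the biomass balance for a CMAS with decay, V = Y·Q·ΔS·θ_c / [X·(1+k_d θ_c)] = 0.493 × 1570 × (1640 − 3.94) × 18.9 / [2000 × (1 + 0.0450 × 18.9)] = 2.39×10^7 / 3701 = 6467 m³.

V ≈ 6470 m³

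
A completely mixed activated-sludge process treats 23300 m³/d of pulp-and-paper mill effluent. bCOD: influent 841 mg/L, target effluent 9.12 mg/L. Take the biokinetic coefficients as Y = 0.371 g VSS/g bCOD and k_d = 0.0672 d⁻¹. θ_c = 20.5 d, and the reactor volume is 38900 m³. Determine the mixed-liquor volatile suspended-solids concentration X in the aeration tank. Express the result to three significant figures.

X ≈ 1590 mg/L

Solving the biomass balance for X: X = Y Q (S₀−S) θ_c / [V (1+k_d θ_c)] = 0.371 × 23300 × (841 − 9.12) × 20.5 / [38900 × (1 + 0.0672 × 20.5)] = 1594 mg/L.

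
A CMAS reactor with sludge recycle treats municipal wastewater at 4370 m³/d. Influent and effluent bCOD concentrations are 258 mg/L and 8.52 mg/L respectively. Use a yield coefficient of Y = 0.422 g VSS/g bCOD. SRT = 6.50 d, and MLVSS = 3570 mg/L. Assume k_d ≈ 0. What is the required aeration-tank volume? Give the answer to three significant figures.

With k_d = 0 the design equation reduces to V = Y Q (S₀−S) θ_c / X = 0.422 × 4370 × (258 − 8.52) × 6.50 / 3570 = 837.7 m³.

V ≈ 838 m³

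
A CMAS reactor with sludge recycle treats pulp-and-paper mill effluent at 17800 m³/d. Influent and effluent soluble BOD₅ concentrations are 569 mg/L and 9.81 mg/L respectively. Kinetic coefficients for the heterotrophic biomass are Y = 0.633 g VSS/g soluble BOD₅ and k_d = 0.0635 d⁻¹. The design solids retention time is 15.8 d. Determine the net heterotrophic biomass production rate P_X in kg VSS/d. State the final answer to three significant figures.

P_X ≈ 3150 kg VSS/d

Y_obs = Y / (1 + k_d θ_c) = 0.633 / (1 + 0.0635 × 15.8) = 0.633 / 2.003 = 0.3160.
Q·(S₀ − S) = 17800 × (569 − 9.81) × 10⁻³ = 9954 kg/d removed.
P_X = Y_obs · Q(S₀ − S) = 0.3160 × 9954 = 3145 kg VSS/d.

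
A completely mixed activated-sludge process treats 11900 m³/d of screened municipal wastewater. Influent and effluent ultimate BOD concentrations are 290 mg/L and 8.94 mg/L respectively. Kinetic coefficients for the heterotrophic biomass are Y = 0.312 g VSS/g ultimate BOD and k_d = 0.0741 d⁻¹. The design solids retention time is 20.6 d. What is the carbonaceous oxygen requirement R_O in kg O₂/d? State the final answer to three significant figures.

Correct the yield for decay: Y_obs = Y/(1 + k_d θ_c) = 0.312 / (1 + 0.0741 × 20.6) = 0.312 / 2.526 = 0.1235.
ΔS = 290 − 8.94 = 281.1 mg/L, so the substrate removal rate is 11900 × 281.1/1000 = 3345 kg ultimate BOD/d.
P_X = Y_obs·Q·(S₀ − S) = 0.1235 × 3345 = 413.0 kg VSS/d.
Carbonaceous O₂ demand = substrate oxidised − cell-mass equivalent = 3345 − 1.42 × 413.0 = 2758 kg O₂/d.

R_O ≈ 2760 kg O₂/d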